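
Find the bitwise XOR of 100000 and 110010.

XOR: 1 when bits differ
  100000
^ 110010
--------
  010010
Decimal: 32 ^ 50 = 18



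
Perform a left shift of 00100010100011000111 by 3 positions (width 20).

Original: 00100010100011000111 (decimal 141511)
Shift left by 3 positions
Append 3 zeros on the right and drop the 3 high bits that overflow the 20-bit width
Result: 00010100011000111000 (decimal 83512)
Equivalent: 141511 << 3 = 141511 × 2^3 = 1132088, truncated to 20 bits = 83512



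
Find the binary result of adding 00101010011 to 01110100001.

Add column by column from the right: bit + bit + carry-in; write the sum mod 2, carry 1 when the sum is 2 or 3.
carry:  11000000110
        00101010011
+       01110100001
-------------------
       010011110100
(the carry out of the leftmost column, 0, becomes the leading bit)
Decimal check:
  00101010011 = 256 + 64 + 16 + 2 + 1 = 339
  01110100001 = 512 + 256 + 128 + 32 + 1 = 929
  339 + 929 = 1268, and 010011110100 = 1024 + 128 + 64 + 32 + 16 + 4 = 1268 ✓



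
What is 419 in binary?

Using repeated division by 2:
419 ÷ 2 = 209 remainder 1
209 ÷ 2 = 104 remainder 1
104 ÷ 2 = 52 remainder 0
52 ÷ 2 = 26 remainder 0
26 ÷ 2 = 13 remainder 0
13 ÷ 2 = 6 remainder 1
6 ÷ 2 = 3 remainder 0
3 ÷ 2 = 1 remainder 1
1 ÷ 2 = 0 remainder 1
Reading remainders bottom to top: 110100011



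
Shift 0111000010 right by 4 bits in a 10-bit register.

Original: 0111000010 (decimal 450)
Shift right by 4 positions
Drop the 4 low bits; fill with zeros on the left
Result: 0000011100 (decimal 28)
Equivalent: 450 >> 4 = 450 ÷ 2^4 = 28



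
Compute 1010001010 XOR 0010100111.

XOR: 1 when bits differ
  1010001010
^ 0010100111
------------
  1000101101
Decimal: 650 ^ 167 = 557



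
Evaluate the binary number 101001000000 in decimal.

Sum of powers of 2 for each 1-bit:
2^6 + 2^9 + 2^11
= 64 + 512 + 2048
= 2624



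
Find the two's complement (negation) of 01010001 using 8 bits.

Original: 01010001
Step 1 - Invert all bits: 10101110
Step 2 - Add 1: 10101111
Verification: 01010001 + 10101111 = 100000000; discarding the end carry (carry out of the top bit) leaves the 8-bit value 00000000, as required for x + (-x)



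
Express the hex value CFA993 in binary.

Convert each hex digit to 4 bits:
  C = 1100
  F = 1111
  A = 1010
  9 = 1001
  9 = 1001
  3 = 0011
Concatenate: 110011111010100110010011



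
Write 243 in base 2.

Using repeated division by 2:
243 ÷ 2 = 121 remainder 1
121 ÷ 2 = 60 remainder 1
60 ÷ 2 = 30 remainder 0
30 ÷ 2 = 15 remainder 0
15 ÷ 2 = 7 remainder 1
7 ÷ 2 = 3 remainder 1
3 ÷ 2 = 1 remainder 1
1 ÷ 2 = 0 remainder 1
Reading remainders bottom to top: 11110011



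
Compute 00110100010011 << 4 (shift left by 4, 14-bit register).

Original: 00110100010011 (decimal 3347)
Shift left by 4 positions
Append 4 zeros on the right and drop the 4 high bits that overflow the 14-bit width
Result: 01000100110000 (decimal 4400)
Equivalent: 3347 << 4 = 3347 × 2^4 = 53552, truncated to 14 bits = 4400



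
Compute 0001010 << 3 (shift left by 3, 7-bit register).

Original: 0001010 (decimal 10)
Shift left by 3 positions
Append 3 zeros on the right
Result: 1010000 (decimal 80)
Equivalent: 10 << 3 = 10 × 2^3 = 80



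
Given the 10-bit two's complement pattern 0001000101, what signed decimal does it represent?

Binary: 0001000101
Sign bit: 0 (non-negative)
Read directly as an unsigned value:
0001000101 = 64 + 4 + 1 = 69
Value: 69



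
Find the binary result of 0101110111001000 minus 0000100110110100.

Method 1 - Direct subtraction (column by column from the right: bit − bit − borrow-in; if negative, add 2 and borrow 1 from the next column):
borrow: 0000000001101000
        0101110111001000
-       0000100110110100
------------------------
        0101010000010100

Method 2 - Add two's complement:
Two's complement of 0000100110110100: invert → 1111011001001011, add 1 → 1111011001001100
  0101110111001000
+ 1111011001001100
------------------
 10101010000010100  (end carry out of the top bit = 1)
Discarding the end carry: 0101010000010100
Decimal check:
  0101110111001000 = 16384 + 4096 + 2048 + 1024 + 256 + 128 + 64 + 8 = 24008
  0000100110110100 = 2048 + 256 + 128 + 32 + 16 + 4 = 2484
  24008 - 2484 = 21524, and 0101010000010100 = 16384 + 4096 + 1024 + 16 + 4 = 21524 ✓



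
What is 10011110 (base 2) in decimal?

Sum of powers of 2 for each 1-bit:
2^1 + 2^2 + 2^3 + 2^4 + 2^7
= 2 + 4 + 8 + 16 + 128
= 158



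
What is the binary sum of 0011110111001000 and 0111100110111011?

Add column by column from the right: bit + bit + carry-in; write the sum mod 2, carry 1 when the sum is 2 or 3.
carry:  1111001111110000
        0011110111001000
+       0111100110111011
------------------------
       01011011110000011
(the carry out of the leftmost column, 0, becomes the leading bit)
Decimal check:
  0011110111001000 = 8192 + 4096 + 2048 + 1024 + 256 + 128 + 64 + 8 = 15816
  0111100110111011 = 16384 + 8192 + 4096 + 2048 + 256 + 128 + 32 + 16 + 8 + 2 + 1 = 31163
  15816 + 31163 = 46979, and 01011011110000011 = 32768 + 8192 + 4096 + 1024 + 512 + 256 + 128 + 2 + 1 = 46979 ✓



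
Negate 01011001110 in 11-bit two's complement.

Original: 01011001110
Step 1 - Invert all bits: 10100110001
Step 2 - Add 1: 10100110010
Verification: 01011001110 + 10100110010 = 100000000000; discarding the end carry (carry out of the top bit) leaves the 11-bit value 00000000000, as required for x + (-x)



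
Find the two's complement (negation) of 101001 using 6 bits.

Original (sign bit 1, negative): 101001
Step 1 - Invert all bits: 010110
Step 2 - Add 1: 010111
Verification: 101001 + 010111 = 1000000; discarding the end carry (carry out of the top bit) leaves the 6-bit value 000000, as required for x + (-x)



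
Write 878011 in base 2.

Using repeated division by 2:
878011 ÷ 2 = 439005 remainder 1
439005 ÷ 2 = 219502 remainder 1
219502 ÷ 2 = 109751 remainder 0
109751 ÷ 2 = 54875 remainder 1
54875 ÷ 2 = 27437 remainder 1
27437 ÷ 2 = 13718 remainder 1
13718 ÷ 2 = 6859 remainder 0
6859 ÷ 2 = 3429 remainder 1
3429 ÷ 2 = 1714 remainder 1
1714 ÷ 2 = 857 remainder 0
857 ÷ 2 = 428 remainder 1
428 ÷ 2 = 214 remainder 0
214 ÷ 2 = 107 remainder 0
107 ÷ 2 = 53 remainder 1
53 ÷ 2 = 26 remainder 1
26 ÷ 2 = 13 remainder 0
13 ÷ 2 = 6 remainder 1
6 ÷ 2 = 3 remainder 0
3 ÷ 2 = 1 remainder 1
1 ÷ 2 = 0 remainder 1
Reading remainders bottom to top: 11010110010110111011



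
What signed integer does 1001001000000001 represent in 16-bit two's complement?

Binary: 1001001000000001
Sign bit: 1 (negative)
Invert: 0110110111111110
Add 1:  0110110111111111
Magnitude: 0110110111111111 = 16384 + 8192 + 2048 + 1024 + 256 + 128 + 64 + 32 + 16 + 8 + 4 + 2 + 1 = 28159
Value: -28159



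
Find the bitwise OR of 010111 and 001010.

OR: 1 when either bit is 1
  010111
| 001010
--------
  011111
Decimal: 23 | 10 = 31



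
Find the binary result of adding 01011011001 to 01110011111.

Add column by column from the right: bit + bit + carry-in; write the sum mod 2, carry 1 when the sum is 2 or 3.
carry:  11100111110
        01011011001
+       01110011111
-------------------
       011001111000
(the carry out of the leftmost column, 0, becomes the leading bit)
Decimal check:
  01011011001 = 512 + 128 + 64 + 16 + 8 + 1 = 729
  01110011111 = 512 + 256 + 128 + 16 + 8 + 4 + 2 + 1 = 927
  729 + 927 = 1656, and 011001111000 = 1024 + 512 + 64 + 32 + 16 + 8 = 1656 ✓



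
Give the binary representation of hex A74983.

Convert each hex digit to 4 bits:
  A = 1010
  7 = 0111
  4 = 0100
  9 = 1001
  8 = 1000
  3 = 0011
Concatenate: 101001110100100110000011



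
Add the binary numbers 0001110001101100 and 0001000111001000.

Add column by column from the right: bit + bit + carry-in; write the sum mod 2, carry 1 when the sum is 2 or 3.
carry:  0010001110010000
        0001110001101100
+       0001000111001000
------------------------
       00010111000110100
(the carry out of the leftmost column, 0, becomes the leading bit)
Decimal check:
  0001110001101100 = 4096 + 2048 + 1024 + 64 + 32 + 8 + 4 = 7276
  0001000111001000 = 4096 + 256 + 128 + 64 + 8 = 4552
  7276 + 4552 = 11828, and 00010111000110100 = 8192 + 2048 + 1024 + 512 + 32 + 16 + 4 = 11828 ✓



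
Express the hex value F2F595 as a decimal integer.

Expand by place value (powers of 16):
Digit values: F = 15
F2F595 = 15 × 16^5 + 2 × 16^4 + 15 × 16^3 + 5 × 16^2 + 9 × 16^1 + 5 × 16^0
= 15 × 1048576 + 2 × 65536 + 15 × 4096 + 5 × 256 + 9 × 16 + 5 × 1
= 15728640 + 131072 + 61440 + 1280 + 144 + 5
= 15922581



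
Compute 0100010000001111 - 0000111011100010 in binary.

Method 1 - Direct subtraction (column by column from the right: bit − bit − borrow-in; if negative, add 2 and borrow 1 from the next column):
borrow: 0111111111000000
        0100010000001111
-       0000111011100010
------------------------
        0011010100101101

Method 2 - Add two's complement:
Two's complement of 0000111011100010: invert → 1111000100011101, add 1 → 1111000100011110
  0100010000001111
+ 1111000100011110
------------------
 10011010100101101  (end carry out of the top bit = 1)
Discarding the end carry: 0011010100101101
Decimal check:
  0100010000001111 = 16384 + 1024 + 8 + 4 + 2 + 1 = 17423
  0000111011100010 = 2048 + 1024 + 512 + 128 + 64 + 32 + 2 = 3810
  17423 - 3810 = 13613, and 0011010100101101 = 8192 + 4096 + 1024 + 256 + 32 + 8 + 4 + 1 = 13613 ✓



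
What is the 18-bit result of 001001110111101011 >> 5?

Original: 001001110111101011 (decimal 40427)
Shift right by 5 positions
Drop the 5 low bits; fill with zeros on the left
Result: 000000010011101111 (decimal 1263)
Equivalent: 40427 >> 5 = 40427 ÷ 2^5 = 1263



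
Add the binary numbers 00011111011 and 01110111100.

Add column by column from the right: bit + bit + carry-in; write the sum mod 2, carry 1 when the sum is 2 or 3.
carry:  11111110000
        00011111011
+       01110111100
-------------------
       010010110111
(the carry out of the leftmost column, 0, becomes the leading bit)
Decimal check:
  00011111011 = 128 + 64 + 32 + 16 + 8 + 2 + 1 = 251
  01110111100 = 512 + 256 + 128 + 32 + 16 + 8 + 4 = 956
  251 + 956 = 1207, and 010010110111 = 1024 + 128 + 32 + 16 + 4 + 2 + 1 = 1207 ✓



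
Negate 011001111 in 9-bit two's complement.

Original: 011001111
Step 1 - Invert all bits: 100110000
Step 2 - Add 1: 100110001
Verification: 011001111 + 100110001 = 1000000000; discarding the end carry (carry out of the top bit) leaves the 9-bit value 000000000, as required for x + (-x)



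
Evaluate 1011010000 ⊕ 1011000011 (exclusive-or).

XOR: 1 when bits differ
  1011010000
^ 1011000011
------------
  0000010011
Decimal: 720 ^ 707 = 19



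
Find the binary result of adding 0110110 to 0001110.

Add column by column from the right: bit + bit + carry-in; write the sum mod 2, carry 1 when the sum is 2 or 3.
carry:  1111100
        0110110
+       0001110
---------------
       01000100
(the carry out of the leftmost column, 0, becomes the leading bit)
Decimal check:
  0110110 = 32 + 16 + 4 + 2 = 54
  0001110 = 8 + 4 + 2 = 14
  54 + 14 = 68, and 01000100 = 64 + 4 = 68 ✓



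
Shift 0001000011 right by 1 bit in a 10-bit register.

Original: 0001000011 (decimal 67)
Shift right by 1 position
Drop the 1 low bit; fill with zero on the left
Result: 0000100001 (decimal 33)
Equivalent: 67 >> 1 = 67 ÷ 2^1 = 33



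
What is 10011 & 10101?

AND: 1 only when both bits are 1
  10011
& 10101
-------
  10001
Decimal: 19 & 21 = 17



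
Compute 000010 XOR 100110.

XOR: 1 when bits differ
  000010
^ 100110
--------
  100100
Decimal: 2 ^ 38 = 36



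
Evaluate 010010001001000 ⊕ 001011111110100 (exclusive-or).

XOR: 1 when bits differ
  010010001001000
^ 001011111110100
-----------------
  011001110111100
Decimal: 9288 ^ 6132 = 13244



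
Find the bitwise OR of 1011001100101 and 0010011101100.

OR: 1 when either bit is 1
  1011001100101
| 0010011101100
---------------
  1011011101101
Decimal: 5733 | 1260 = 5869



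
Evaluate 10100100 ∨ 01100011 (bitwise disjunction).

OR: 1 when either bit is 1
  10100100
| 01100011
----------
  11100111
Decimal: 164 | 99 = 231



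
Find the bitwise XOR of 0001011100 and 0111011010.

XOR: 1 when bits differ
  0001011100
^ 0111011010
------------
  0110000110
Decimal: 92 ^ 474 = 390



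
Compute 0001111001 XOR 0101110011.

XOR: 1 when bits differ
  0001111001
^ 0101110011
------------
  0100001010
Decimal: 121 ^ 371 = 266



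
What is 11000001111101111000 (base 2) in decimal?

Sum of powers of 2 for each 1-bit:
2^3 + 2^4 + 2^5 + 2^6 + 2^8 + 2^9 + 2^10 + 2^11 + 2^12 + 2^18 + 2^19
= 8 + 16 + 32 + 64 + 256 + 512 + 1024 + 2048 + 4096 + 262144 + 524288
= 794488



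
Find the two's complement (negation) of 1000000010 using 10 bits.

Original (sign bit 1, negative): 1000000010
Step 1 - Invert all bits: 0111111101
Step 2 - Add 1: 0111111110
Verification: 1000000010 + 0111111110 = 10000000000; discarding the end carry (carry out of the top bit) leaves the 10-bit value 0000000000, as required for x + (-x)



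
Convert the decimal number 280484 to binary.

Using repeated division by 2:
280484 ÷ 2 = 140242 remainder 0
140242 ÷ 2 = 70121 remainder 0
70121 ÷ 2 = 35060 remainder 1
35060 ÷ 2 = 17530 remainder 0
17530 ÷ 2 = 8765 remainder 0
8765 ÷ 2 = 4382 remainder 1
4382 ÷ 2 = 2191 remainder 0
2191 ÷ 2 = 1095 remainder 1
1095 ÷ 2 = 547 remainder 1
547 ÷ 2 = 273 remainder 1
273 ÷ 2 = 136 remainder 1
136 ÷ 2 = 68 remainder 0
68 ÷ 2 = 34 remainder 0
34 ÷ 2 = 17 remainder 0
17 ÷ 2 = 8 remainder 1
8 ÷ 2 = 4 remainder 0
4 ÷ 2 = 2 remainder 0
2 ÷ 2 = 1 remainder 0
1 ÷ 2 = 0 remainder 1
Reading remainders bottom to top: 1000100011110100100



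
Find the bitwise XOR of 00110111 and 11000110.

XOR: 1 when bits differ
  00110111
^ 11000110
----------
  11110001
Decimal: 55 ^ 198 = 241



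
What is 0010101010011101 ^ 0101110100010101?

XOR: 1 when bits differ
  0010101010011101
^ 0101110100010101
------------------
  0111011110001000
Decimal: 10909 ^ 23829 = 30600



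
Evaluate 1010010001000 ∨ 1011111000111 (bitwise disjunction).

OR: 1 when either bit is 1
  1010010001000
| 1011111000111
---------------
  1011111001111
Decimal: 5256 | 6087 = 6095



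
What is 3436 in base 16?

Using repeated division by 16 (digits 10–15 are A–F):
3436 ÷ 16 = 214 remainder 12 (C)
214 ÷ 16 = 13 remainder 6
13 ÷ 16 = 0 remainder 13 (D)
Reading remainders bottom to top: D6C



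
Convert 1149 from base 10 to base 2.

Using repeated division by 2:
1149 ÷ 2 = 574 remainder 1
574 ÷ 2 = 287 remainder 0
287 ÷ 2 = 143 remainder 1
143 ÷ 2 = 71 remainder 1
71 ÷ 2 = 35 remainder 1
35 ÷ 2 = 17 remainder 1
17 ÷ 2 = 8 remainder 1
8 ÷ 2 = 4 remainder 0
4 ÷ 2 = 2 remainder 0
2 ÷ 2 = 1 remainder 0
1 ÷ 2 = 0 remainder 1
Reading remainders bottom to top: 10001111101



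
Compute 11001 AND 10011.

AND: 1 only when both bits are 1
  11001
& 10011
-------
  10001
Decimal: 25 & 19 = 17



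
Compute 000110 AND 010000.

AND: 1 only when both bits are 1
  000110
& 010000
--------
  000000
Decimal: 6 & 16 = 0



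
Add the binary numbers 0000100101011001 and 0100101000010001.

Add column by column from the right: bit + bit + carry-in; write the sum mod 2, carry 1 when the sum is 2 or 3.
carry:  0001000000100010
        0000100101011001
+       0100101000010001
------------------------
       00101001101101010
(the carry out of the leftmost column, 0, becomes the leading bit)
Decimal check:
  0000100101011001 = 2048 + 256 + 64 + 16 + 8 + 1 = 2393
  0100101000010001 = 16384 + 2048 + 512 + 16 + 1 = 18961
  2393 + 18961 = 21354, and 00101001101101010 = 16384 + 4096 + 512 + 256 + 64 + 32 + 8 + 2 = 21354 ✓



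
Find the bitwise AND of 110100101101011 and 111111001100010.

AND: 1 only when both bits are 1
  110100101101011
& 111111001100010
-----------------
  110100001100010
Decimal: 26987 & 32354 = 26722



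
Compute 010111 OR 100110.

OR: 1 when either bit is 1
  010111
| 100110
--------
  110111
Decimal: 23 | 38 = 55



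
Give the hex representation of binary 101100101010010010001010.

Group into 4-bit nibbles from right:
  1011 = B
  0010 = 2
  1010 = A
  0100 = 4
  1000 = 8
  1010 = A
Result: B2A48A



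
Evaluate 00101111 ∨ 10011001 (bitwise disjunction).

OR: 1 when either bit is 1
  00101111
| 10011001
----------
  10111111
Decimal: 47 | 153 = 191



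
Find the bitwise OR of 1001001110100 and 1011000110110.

OR: 1 when either bit is 1
  1001001110100
| 1011000110110
---------------
  1011001110110
Decimal: 4724 | 5686 = 5750



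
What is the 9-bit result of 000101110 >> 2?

Original: 000101110 (decimal 46)
Shift right by 2 positions
Drop the 2 low bits; fill with zeros on the left
Result: 000001011 (decimal 11)
Equivalent: 46 >> 2 = 46 ÷ 2^2 = 11



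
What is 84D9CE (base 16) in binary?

Convert each hex digit to 4 bits:
  8 = 1000
  4 = 0100
  D = 1101
  9 = 1001
  C = 1100
  E = 1110
Concatenate: 100001001101100111001110



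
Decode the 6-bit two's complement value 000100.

Binary: 000100
Sign bit: 0 (non-negative)
Read directly as an unsigned value:
000100 = 4
Value: 4



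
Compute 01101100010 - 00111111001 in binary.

Method 1 - Direct subtraction (column by column from the right: bit − bit − borrow-in; if negative, add 2 and borrow 1 from the next column):
borrow: 01111110010
        01101100010
-       00111111001
-------------------
        00101101001

Method 2 - Add two's complement:
Two's complement of 00111111001: invert → 11000000110, add 1 → 11000000111
  01101100010
+ 11000000111
-------------
 100101101001  (end carry out of the top bit = 1)
Discarding the end carry: 00101101001
Decimal check:
  01101100010 = 512 + 256 + 64 + 32 + 2 = 866
  00111111001 = 256 + 128 + 64 + 32 + 16 + 8 + 1 = 505
  866 - 505 = 361, and 00101101001 = 256 + 64 + 32 + 8 + 1 = 361 ✓



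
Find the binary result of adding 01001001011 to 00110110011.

Add column by column from the right: bit + bit + carry-in; write the sum mod 2, carry 1 when the sum is 2 or 3.
carry:  00000000110
        01001001011
+       00110110011
-------------------
       001111111110
(the carry out of the leftmost column, 0, becomes the leading bit)
Decimal check:
  01001001011 = 512 + 64 + 8 + 2 + 1 = 587
  00110110011 = 256 + 128 + 32 + 16 + 2 + 1 = 435
  587 + 435 = 1022, and 001111111110 = 512 + 256 + 128 + 64 + 32 + 16 + 8 + 4 + 2 = 1022 ✓



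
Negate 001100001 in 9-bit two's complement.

Original: 001100001
Step 1 - Invert all bits: 110011110
Step 2 - Add 1: 110011111
Verification: 001100001 + 110011111 = 1000000000; discarding the end carry (carry out of the top bit) leaves the 9-bit value 000000000, as required for x + (-x)



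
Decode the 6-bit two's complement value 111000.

Binary: 111000
Sign bit: 1 (negative)
Invert: 000111
Add 1:  001000
Magnitude: 001000 = 8
Value: -8



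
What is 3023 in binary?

Using repeated division by 2:
3023 ÷ 2 = 1511 remainder 1
1511 ÷ 2 = 755 remainder 1
755 ÷ 2 = 377 remainder 1
377 ÷ 2 = 188 remainder 1
188 ÷ 2 = 94 remainder 0
94 ÷ 2 = 47 remainder 0
47 ÷ 2 = 23 remainder 1
23 ÷ 2 = 11 remainder 1
11 ÷ 2 = 5 remainder 1
5 ÷ 2 = 2 remainder 1
2 ÷ 2 = 1 remainder 0
1 ÷ 2 = 0 remainder 1
Reading remainders bottom to top: 101111001111



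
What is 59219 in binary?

Using repeated division by 2:
59219 ÷ 2 = 29609 remainder 1
29609 ÷ 2 = 14804 remainder 1
14804 ÷ 2 = 7402 remainder 0
7402 ÷ 2 = 3701 remainder 0
3701 ÷ 2 = 1850 remainder 1
1850 ÷ 2 = 925 remainder 0
925 ÷ 2 = 462 remainder 1
462 ÷ 2 = 231 remainder 0
231 ÷ 2 = 115 remainder 1
115 ÷ 2 = 57 remainder 1
57 ÷ 2 = 28 remainder 1
28 ÷ 2 = 14 remainder 0
14 ÷ 2 = 7 remainder 0
7 ÷ 2 = 3 remainder 1
3 ÷ 2 = 1 remainder 1
1 ÷ 2 = 0 remainder 1
Reading remainders bottom to top: 1110011101010011



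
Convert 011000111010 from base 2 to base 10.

Sum of powers of 2 for each 1-bit:
2^1 + 2^3 + 2^4 + 2^5 + 2^9 + 2^10
= 2 + 8 + 16 + 32 + 512 + 1024
= 1594



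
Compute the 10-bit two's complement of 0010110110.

Original: 0010110110
Step 1 - Invert all bits: 1101001001
Step 2 - Add 1: 1101001010
Verification: 0010110110 + 1101001010 = 10000000000; discarding the end carry (carry out of the top bit) leaves the 10-bit value 0000000000, as required for x + (-x)



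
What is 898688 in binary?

Using repeated division by 2:
898688 ÷ 2 = 449344 remainder 0
449344 ÷ 2 = 224672 remainder 0
224672 ÷ 2 = 112336 remainder 0
112336 ÷ 2 = 56168 remainder 0
56168 ÷ 2 = 28084 remainder 0
28084 ÷ 2 = 14042 remainder 0
14042 ÷ 2 = 7021 remainder 0
7021 ÷ 2 = 3510 remainder 1
3510 ÷ 2 = 1755 remainder 0
1755 ÷ 2 = 877 remainder 1
877 ÷ 2 = 438 remainder 1
438 ÷ 2 = 219 remainder 0
219 ÷ 2 = 109 remainder 1
109 ÷ 2 = 54 remainder 1
54 ÷ 2 = 27 remainder 0
27 ÷ 2 = 13 remainder 1
13 ÷ 2 = 6 remainder 1
6 ÷ 2 = 3 remainder 0
3 ÷ 2 = 1 remainder 1
1 ÷ 2 = 0 remainder 1
Reading remainders bottom to top: 11011011011010000000



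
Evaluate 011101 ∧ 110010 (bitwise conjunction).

AND: 1 only when both bits are 1
  011101
& 110010
--------
  010000
Decimal: 29 & 50 = 16



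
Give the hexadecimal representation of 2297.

Using repeated division by 16 (digits 10–15 are A–F):
2297 ÷ 16 = 143 remainder 9
143 ÷ 16 = 8 remainder 15 (F)
8 ÷ 16 = 0 remainder 8
Reading remainders bottom to top: 8F9



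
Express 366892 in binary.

Using repeated division by 2:
366892 ÷ 2 = 183446 remainder 0
183446 ÷ 2 = 91723 remainder 0
91723 ÷ 2 = 45861 remainder 1
45861 ÷ 2 = 22930 remainder 1
22930 ÷ 2 = 11465 remainder 0
11465 ÷ 2 = 5732 remainder 1
5732 ÷ 2 = 2866 remainder 0
2866 ÷ 2 = 1433 remainder 0
1433 ÷ 2 = 716 remainder 1
716 ÷ 2 = 358 remainder 0
358 ÷ 2 = 179 remainder 0
179 ÷ 2 = 89 remainder 1
89 ÷ 2 = 44 remainder 1
44 ÷ 2 = 22 remainder 0
22 ÷ 2 = 11 remainder 0
11 ÷ 2 = 5 remainder 1
5 ÷ 2 = 2 remainder 1
2 ÷ 2 = 1 remainder 0
1 ÷ 2 = 0 remainder 1
Reading remainders bottom to top: 1011001100100101100



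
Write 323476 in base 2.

Using repeated division by 2:
323476 ÷ 2 = 161738 remainder 0
161738 ÷ 2 = 80869 remainder 0
80869 ÷ 2 = 40434 remainder 1
40434 ÷ 2 = 20217 remainder 0
20217 ÷ 2 = 10108 remainder 1
10108 ÷ 2 = 5054 remainder 0
5054 ÷ 2 = 2527 remainder 0
2527 ÷ 2 = 1263 remainder 1
1263 ÷ 2 = 631 remainder 1
631 ÷ 2 = 315 remainder 1
315 ÷ 2 = 157 remainder 1
157 ÷ 2 = 78 remainder 1
78 ÷ 2 = 39 remainder 0
39 ÷ 2 = 19 remainder 1
19 ÷ 2 = 9 remainder 1
9 ÷ 2 = 4 remainder 1
4 ÷ 2 = 2 remainder 0
2 ÷ 2 = 1 remainder 0
1 ÷ 2 = 0 remainder 1
Reading remainders bottom to top: 1001110111110010100



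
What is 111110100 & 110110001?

AND: 1 only when both bits are 1
  111110100
& 110110001
-----------
  110110000
Decimal: 500 & 433 = 432



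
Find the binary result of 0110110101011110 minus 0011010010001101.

Method 1 - Direct subtraction (column by column from the right: bit − bit − borrow-in; if negative, add 2 and borrow 1 from the next column):
borrow: 0110000100000010
        0110110101011110
-       0011010010001101
------------------------
        0011100011010001

Method 2 - Add two's complement:
Two's complement of 0011010010001101: invert → 1100101101110010, add 1 → 1100101101110011
  0110110101011110
+ 1100101101110011
------------------
 10011100011010001  (end carry out of the top bit = 1)
Discarding the end carry: 0011100011010001
Decimal check:
  0110110101011110 = 16384 + 8192 + 2048 + 1024 + 256 + 64 + 16 + 8 + 4 + 2 = 27998
  0011010010001101 = 8192 + 4096 + 1024 + 128 + 8 + 4 + 1 = 13453
  27998 - 13453 = 14545, and 0011100011010001 = 8192 + 4096 + 2048 + 128 + 64 + 16 + 1 = 14545 ✓



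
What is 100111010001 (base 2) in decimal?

Sum of powers of 2 for each 1-bit:
2^0 + 2^4 + 2^6 + 2^7 + 2^8 + 2^11
= 1 + 16 + 64 + 128 + 256 + 2048
= 2513



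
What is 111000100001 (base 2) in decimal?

Sum of powers of 2 for each 1-bit:
2^0 + 2^5 + 2^9 + 2^10 + 2^11
= 1 + 32 + 512 + 1024 + 2048
= 3617



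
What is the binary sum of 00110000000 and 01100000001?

Add column by column from the right: bit + bit + carry-in; write the sum mod 2, carry 1 when the sum is 2 or 3.
carry:  11000000000
        00110000000
+       01100000001
-------------------
       010010000001
(the carry out of the leftmost column, 0, becomes the leading bit)
Decimal check:
  00110000000 = 256 + 128 = 384
  01100000001 = 512 + 256 + 1 = 769
  384 + 769 = 1153, and 010010000001 = 1024 + 128 + 1 = 1153 ✓



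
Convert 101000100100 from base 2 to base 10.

Sum of powers of 2 for each 1-bit:
2^2 + 2^5 + 2^9 + 2^11
= 4 + 32 + 512 + 2048
= 2596



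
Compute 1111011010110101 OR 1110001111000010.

OR: 1 when either bit is 1
  1111011010110101
| 1110001111000010
------------------
  1111011111110111
Decimal: 63157 | 58306 = 63479



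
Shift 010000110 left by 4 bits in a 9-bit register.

Original: 010000110 (decimal 134)
Shift left by 4 positions
Append 4 zeros on the right and drop the 4 high bits that overflow the 9-bit width
Result: 001100000 (decimal 96)
Equivalent: 134 << 4 = 134 × 2^4 = 2144, truncated to 9 bits = 96



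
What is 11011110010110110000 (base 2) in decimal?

Sum of powers of 2 for each 1-bit:
2^4 + 2^5 + 2^7 + 2^8 + 2^10 + 2^13 + 2^14 + 2^15 + 2^16 + 2^18 + 2^19
= 16 + 32 + 128 + 256 + 1024 + 8192 + 16384 + 32768 + 65536 + 262144 + 524288
= 910768



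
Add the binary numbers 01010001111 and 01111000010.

Add column by column from the right: bit + bit + carry-in; write the sum mod 2, carry 1 when the sum is 2 or 3.
carry:  11100011100
        01010001111
+       01111000010
-------------------
       011001010001
(the carry out of the leftmost column, 0, becomes the leading bit)
Decimal check:
  01010001111 = 512 + 128 + 8 + 4 + 2 + 1 = 655
  01111000010 = 512 + 256 + 128 + 64 + 2 = 962
  655 + 962 = 1617, and 011001010001 = 1024 + 512 + 64 + 16 + 1 = 1617 ✓



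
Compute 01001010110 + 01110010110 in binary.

Add column by column from the right: bit + bit + carry-in; write the sum mod 2, carry 1 when the sum is 2 or 3.
carry:  10000101100
        01001010110
+       01110010110
-------------------
       010111101100
(the carry out of the leftmost column, 0, becomes the leading bit)
Decimal check:
  01001010110 = 512 + 64 + 16 + 4 + 2 = 598
  01110010110 = 512 + 256 + 128 + 16 + 4 + 2 = 918
  598 + 918 = 1516, and 010111101100 = 1024 + 256 + 128 + 64 + 32 + 8 + 4 = 1516 ✓



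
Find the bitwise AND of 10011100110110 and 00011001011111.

AND: 1 only when both bits are 1
  10011100110110
& 00011001011111
----------------
  00011000010110
Decimal: 10038 & 1631 = 1558



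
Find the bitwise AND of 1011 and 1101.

AND: 1 only when both bits are 1
  1011
& 1101
------
  1001
Decimal: 11 & 13 = 9



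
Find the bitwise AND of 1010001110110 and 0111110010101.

AND: 1 only when both bits are 1
  1010001110110
& 0111110010101
---------------
  0010000010100
Decimal: 5238 & 3989 = 1044



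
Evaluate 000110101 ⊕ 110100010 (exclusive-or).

XOR: 1 when bits differ
  000110101
^ 110100010
-----------
  110010111
Decimal: 53 ^ 418 = 407



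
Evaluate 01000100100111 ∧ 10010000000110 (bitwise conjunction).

AND: 1 only when both bits are 1
  01000100100111
& 10010000000110
----------------
  00000000000110
Decimal: 4391 & 9222 = 6



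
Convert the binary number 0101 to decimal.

Sum of powers of 2 for each 1-bit:
2^0 + 2^2
= 1 + 4
= 5



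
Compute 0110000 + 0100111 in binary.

Add column by column from the right: bit + bit + carry-in; write the sum mod 2, carry 1 when the sum is 2 or 3.
carry:  1000000
        0110000
+       0100111
---------------
       01010111
(the carry out of the leftmost column, 0, becomes the leading bit)
Decimal check:
  0110000 = 32 + 16 = 48
  0100111 = 32 + 4 + 2 + 1 = 39
  48 + 39 = 87, and 01010111 = 64 + 16 + 4 + 2 + 1 = 87 ✓



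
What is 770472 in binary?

Using repeated division by 2:
770472 ÷ 2 = 385236 remainder 0
385236 ÷ 2 = 192618 remainder 0
192618 ÷ 2 = 96309 remainder 0
96309 ÷ 2 = 48154 remainder 1
48154 ÷ 2 = 24077 remainder 0
24077 ÷ 2 = 12038 remainder 1
12038 ÷ 2 = 6019 remainder 0
6019 ÷ 2 = 3009 remainder 1
3009 ÷ 2 = 1504 remainder 1
1504 ÷ 2 = 752 remainder 0
752 ÷ 2 = 376 remainder 0
376 ÷ 2 = 188 remainder 0
188 ÷ 2 = 94 remainder 0
94 ÷ 2 = 47 remainder 0
47 ÷ 2 = 23 remainder 1
23 ÷ 2 = 11 remainder 1
11 ÷ 2 = 5 remainder 1
5 ÷ 2 = 2 remainder 1
2 ÷ 2 = 1 remainder 0
1 ÷ 2 = 0 remainder 1
Reading remainders bottom to top: 10111100000110101000



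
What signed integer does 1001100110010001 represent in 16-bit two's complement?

Binary: 1001100110010001
Sign bit: 1 (negative)
Invert: 0110011001101110
Add 1:  0110011001101111
Magnitude: 0110011001101111 = 16384 + 8192 + 1024 + 512 + 64 + 32 + 8 + 4 + 2 + 1 = 26223
Value: -26223



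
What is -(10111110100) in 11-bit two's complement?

Original (sign bit 1, negative): 10111110100
Step 1 - Invert all bits: 01000001011
Step 2 - Add 1: 01000001100
Verification: 10111110100 + 01000001100 = 100000000000; discarding the end carry (carry out of the top bit) leaves the 11-bit value 00000000000, as required for x + (-x)



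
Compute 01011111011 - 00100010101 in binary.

Method 1 - Direct subtraction (column by column from the right: bit − bit − borrow-in; if negative, add 2 and borrow 1 from the next column):
borrow: 01000001000
        01011111011
-       00100010101
-------------------
        00111100110

Method 2 - Add two's complement:
Two's complement of 00100010101: invert → 11011101010, add 1 → 11011101011
  01011111011
+ 11011101011
-------------
 100111100110  (end carry out of the top bit = 1)
Discarding the end carry: 00111100110
Decimal check:
  01011111011 = 512 + 128 + 64 + 32 + 16 + 8 + 2 + 1 = 763
  00100010101 = 256 + 16 + 4 + 1 = 277
  763 - 277 = 486, and 00111100110 = 256 + 128 + 64 + 32 + 4 + 2 = 486 ✓



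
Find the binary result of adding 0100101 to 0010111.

Add column by column from the right: bit + bit + carry-in; write the sum mod 2, carry 1 when the sum is 2 or 3.
carry:  0001110
        0100101
+       0010111
---------------
       00111100
(the carry out of the leftmost column, 0, becomes the leading bit)
Decimal check:
  0100101 = 32 + 4 + 1 = 37
  0010111 = 16 + 4 + 2 + 1 = 23
  37 + 23 = 60, and 00111100 = 32 + 16 + 8 + 4 = 60 ✓



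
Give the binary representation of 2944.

Using repeated division by 2:
2944 ÷ 2 = 1472 remainder 0
1472 ÷ 2 = 736 remainder 0
736 ÷ 2 = 368 remainder 0
368 ÷ 2 = 184 remainder 0
184 ÷ 2 = 92 remainder 0
92 ÷ 2 = 46 remainder 0
46 ÷ 2 = 23 remainder 0
23 ÷ 2 = 11 remainder 1
11 ÷ 2 = 5 remainder 1
5 ÷ 2 = 2 remainder 1
2 ÷ 2 = 1 remainder 0
1 ÷ 2 = 0 remainder 1
Reading remainders bottom to top: 101110000000



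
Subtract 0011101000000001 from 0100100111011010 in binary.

Method 1 - Direct subtraction (column by column from the right: bit − bit − borrow-in; if negative, add 2 and borrow 1 from the next column):
borrow: 0111110000000010
        0100100111011010
-       0011101000000001
------------------------
        0000111111011001

Method 2 - Add two's complement:
Two's complement of 0011101000000001: invert → 1100010111111110, add 1 → 1100010111111111
  0100100111011010
+ 1100010111111111
------------------
 10000111111011001  (end carry out of the top bit = 1)
Discarding the end carry: 0000111111011001
Decimal check:
  0100100111011010 = 16384 + 2048 + 256 + 128 + 64 + 16 + 8 + 2 = 18906
  0011101000000001 = 8192 + 4096 + 2048 + 512 + 1 = 14849
  18906 - 14849 = 4057, and 0000111111011001 = 2048 + 1024 + 512 + 256 + 128 + 64 + 16 + 8 + 1 = 4057 ✓



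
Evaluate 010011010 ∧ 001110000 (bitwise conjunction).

AND: 1 only when both bits are 1
  010011010
& 001110000
-----------
  000010000
Decimal: 154 & 112 = 16



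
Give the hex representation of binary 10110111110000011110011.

Group into 4-bit nibbles from right:
  0101 = 5
  1011 = B
  1110 = E
  0000 = 0
  1111 = F
  0011 = 3
Result: 5BE0F3



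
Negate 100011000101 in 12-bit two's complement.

Original (sign bit 1, negative): 100011000101
Step 1 - Invert all bits: 011100111010
Step 2 - Add 1: 011100111011
Verification: 100011000101 + 011100111011 = 1000000000000; discarding the end carry (carry out of the top bit) leaves the 12-bit value 000000000000, as required for x + (-x)



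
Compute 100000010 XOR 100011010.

XOR: 1 when bits differ
  100000010
^ 100011010
-----------
  000011000
Decimal: 258 ^ 282 = 24



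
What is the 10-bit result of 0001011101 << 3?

Original: 0001011101 (decimal 93)
Shift left by 3 positions
Append 3 zeros on the right
Result: 1011101000 (decimal 744)
Equivalent: 93 << 3 = 93 × 2^3 = 744



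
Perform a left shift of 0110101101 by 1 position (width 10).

Original: 0110101101 (decimal 429)
Shift left by 1 position
Append 1 zero on the right
Result: 1101011010 (decimal 858)
Equivalent: 429 << 1 = 429 × 2^1 = 858



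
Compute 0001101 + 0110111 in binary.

Add column by column from the right: bit + bit + carry-in; write the sum mod 2, carry 1 when the sum is 2 or 3.
carry:  1111110
        0001101
+       0110111
---------------
       01000100
(the carry out of the leftmost column, 0, becomes the leading bit)
Decimal check:
  0001101 = 8 + 4 + 1 = 13
  0110111 = 32 + 16 + 4 + 2 + 1 = 55
  13 + 55 = 68, and 01000100 = 64 + 4 = 68 ✓



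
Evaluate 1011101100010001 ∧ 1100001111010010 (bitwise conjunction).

AND: 1 only when both bits are 1
  1011101100010001
& 1100001111010010
------------------
  1000001100010000
Decimal: 47889 & 50130 = 33552



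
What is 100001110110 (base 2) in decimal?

Sum of powers of 2 for each 1-bit:
2^1 + 2^2 + 2^4 + 2^5 + 2^6 + 2^11
= 2 + 4 + 16 + 32 + 64 + 2048
= 2166



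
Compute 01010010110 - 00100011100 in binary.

Method 1 - Direct subtraction (column by column from the right: bit − bit − borrow-in; if negative, add 2 and borrow 1 from the next column):
borrow: 01011110000
        01010010110
-       00100011100
-------------------
        00101111010

Method 2 - Add two's complement:
Two's complement of 00100011100: invert → 11011100011, add 1 → 11011100100
  01010010110
+ 11011100100
-------------
 100101111010  (end carry out of the top bit = 1)
Discarding the end carry: 00101111010
Decimal check:
  01010010110 = 512 + 128 + 16 + 4 + 2 = 662
  00100011100 = 256 + 16 + 8 + 4 = 284
  662 - 284 = 378, and 00101111010 = 256 + 64 + 32 + 16 + 8 + 2 = 378 ✓



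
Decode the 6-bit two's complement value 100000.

Binary: 100000
Sign bit: 1 (negative)
Invert: 011111
Add 1:  100000
Magnitude: 100000 = 32
Value: -32



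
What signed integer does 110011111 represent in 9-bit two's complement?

Binary: 110011111
Sign bit: 1 (negative)
Invert: 001100000
Add 1:  001100001
Magnitude: 001100001 = 64 + 32 + 1 = 97
Value: -97



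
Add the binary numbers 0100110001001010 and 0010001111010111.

Add column by column from the right: bit + bit + carry-in; write the sum mod 2, carry 1 when the sum is 2 or 3.
carry:  0001111110111100
        0100110001001010
+       0010001111010111
------------------------
       00111000000100001
(the carry out of the leftmost column, 0, becomes the leading bit)
Decimal check:
  0100110001001010 = 16384 + 2048 + 1024 + 64 + 8 + 2 = 19530
  0010001111010111 = 8192 + 512 + 256 + 128 + 64 + 16 + 4 + 2 + 1 = 9175
  19530 + 9175 = 28705, and 00111000000100001 = 16384 + 8192 + 4096 + 32 + 1 = 28705 ✓



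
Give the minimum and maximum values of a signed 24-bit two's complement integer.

For 24-bit two's complement:
Minimum: -2^23 = -8388608
Maximum: 2^23 - 1 = 8388607



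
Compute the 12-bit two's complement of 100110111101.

Original (sign bit 1, negative): 100110111101
Step 1 - Invert all bits: 011001000010
Step 2 - Add 1: 011001000011
Verification: 100110111101 + 011001000011 = 1000000000000; discarding the end carry (carry out of the top bit) leaves the 12-bit value 000000000000, as required for x + (-x)



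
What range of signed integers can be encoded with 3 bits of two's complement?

For 3-bit two's complement:
Minimum: -2^2 = -4
Maximum: 2^2 - 1 = 3



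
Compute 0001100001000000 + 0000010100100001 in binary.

Add column by column from the right: bit + bit + carry-in; write the sum mod 2, carry 1 when the sum is 2 or 3.
carry:  0000000000000000
        0001100001000000
+       0000010100100001
------------------------
       00001110101100001
(the carry out of the leftmost column, 0, becomes the leading bit)
Decimal check:
  0001100001000000 = 4096 + 2048 + 64 = 6208
  0000010100100001 = 1024 + 256 + 32 + 1 = 1313
  6208 + 1313 = 7521, and 00001110101100001 = 4096 + 2048 + 1024 + 256 + 64 + 32 + 1 = 7521 ✓



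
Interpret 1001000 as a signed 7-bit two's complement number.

Binary: 1001000
Sign bit: 1 (negative)
Invert: 0110111
Add 1:  0111000
Magnitude: 0111000 = 32 + 16 + 8 = 56
Value: -56



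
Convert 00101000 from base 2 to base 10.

Sum of powers of 2 for each 1-bit:
2^3 + 2^5
= 8 + 32
= 40



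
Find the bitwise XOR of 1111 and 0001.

XOR: 1 when bits differ
  1111
^ 0001
------
  1110
Decimal: 15 ^ 1 = 14



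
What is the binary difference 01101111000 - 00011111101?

Method 1 - Direct subtraction (column by column from the right: bit − bit − borrow-in; if negative, add 2 and borrow 1 from the next column):
borrow: 00111111110
        01101111000
-       00011111101
-------------------
        01001111011

Method 2 - Add two's complement:
Two's complement of 00011111101: invert → 11100000010, add 1 → 11100000011
  01101111000
+ 11100000011
-------------
 101001111011  (end carry out of the top bit = 1)
Discarding the end carry: 01001111011
Decimal check:
  01101111000 = 512 + 256 + 64 + 32 + 16 + 8 = 888
  00011111101 = 128 + 64 + 32 + 16 + 8 + 4 + 1 = 253
  888 - 253 = 635, and 01001111011 = 512 + 64 + 32 + 16 + 8 + 2 + 1 = 635 ✓



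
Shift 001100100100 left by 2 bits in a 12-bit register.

Original: 001100100100 (decimal 804)
Shift left by 2 positions
Append 2 zeros on the right
Result: 110010010000 (decimal 3216)
Equivalent: 804 << 2 = 804 × 2^2 = 3216



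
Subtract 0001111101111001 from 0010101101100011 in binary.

Method 1 - Direct subtraction (column by column from the right: bit − bit − borrow-in; if negative, add 2 and borrow 1 from the next column):
borrow: 0011111111110000
        0010101101100011
-       0001111101111001
------------------------
        0000101111101010

Method 2 - Add two's complement:
Two's complement of 0001111101111001: invert → 1110000010000110, add 1 → 1110000010000111
  0010101101100011
+ 1110000010000111
------------------
 10000101111101010  (end carry out of the top bit = 1)
Discarding the end carry: 0000101111101010
Decimal check:
  0010101101100011 = 8192 + 2048 + 512 + 256 + 64 + 32 + 2 + 1 = 11107
  0001111101111001 = 4096 + 2048 + 1024 + 512 + 256 + 64 + 32 + 16 + 8 + 1 = 8057
  11107 - 8057 = 3050, and 0000101111101010 = 2048 + 512 + 256 + 128 + 64 + 32 + 8 + 2 = 3050 ✓



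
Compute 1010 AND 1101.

AND: 1 only when both bits are 1
  1010
& 1101
------
  1000
Decimal: 10 & 13 = 8



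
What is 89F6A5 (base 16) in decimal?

Expand by place value (powers of 16):
Digit values: F = 15, A = 10
89F6A5 = 8 × 16^5 + 9 × 16^4 + 15 × 16^3 + 6 × 16^2 + 10 × 16^1 + 5 × 16^0
= 8 × 1048576 + 9 × 65536 + 15 × 4096 + 6 × 256 + 10 × 16 + 5 × 1
= 8388608 + 589824 + 61440 + 1536 + 160 + 5
= 9041573



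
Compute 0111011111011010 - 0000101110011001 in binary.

Method 1 - Direct subtraction (column by column from the right: bit − bit − borrow-in; if negative, add 2 and borrow 1 from the next column):
borrow: 0001000000000010
        0111011111011010
-       0000101110011001
------------------------
        0110110001000001

Method 2 - Add two's complement:
Two's complement of 0000101110011001: invert → 1111010001100110, add 1 → 1111010001100111
  0111011111011010
+ 1111010001100111
------------------
 10110110001000001  (end carry out of the top bit = 1)
Discarding the end carry: 0110110001000001
Decimal check:
  0111011111011010 = 16384 + 8192 + 4096 + 1024 + 512 + 256 + 128 + 64 + 16 + 8 + 2 = 30682
  0000101110011001 = 2048 + 512 + 256 + 128 + 16 + 8 + 1 = 2969
  30682 - 2969 = 27713, and 0110110001000001 = 16384 + 8192 + 2048 + 1024 + 64 + 1 = 27713 ✓

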